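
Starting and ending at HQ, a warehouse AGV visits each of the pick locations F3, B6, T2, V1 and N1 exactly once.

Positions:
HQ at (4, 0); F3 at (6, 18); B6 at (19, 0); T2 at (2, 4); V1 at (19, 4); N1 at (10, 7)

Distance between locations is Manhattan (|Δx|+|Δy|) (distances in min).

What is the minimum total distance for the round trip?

With 5 stops there are 5!/2 = 60 distinct round trips (a route and its reverse cost the same).
HQ→F3→B6→T2→V1→N1→HQ: 20+31+21+17+12+13 = 114
HQ→F3→B6→T2→N1→V1→HQ: 20+31+21+11+12+19 = 114
HQ→F3→B6→V1→T2→N1→HQ: 20+31+4+17+11+13 = 96
HQ→F3→B6→V1→N1→T2→HQ: 20+31+4+12+11+6 = 84
HQ→F3→B6→N1→T2→V1→HQ: 20+31+16+11+17+19 = 114
HQ→F3→B6→N1→V1→T2→HQ: 20+31+16+12+17+6 = 102
HQ→F3→T2→B6→V1→N1→HQ: 20+18+21+4+12+13 = 88
HQ→F3→T2→B6→N1→V1→HQ: 20+18+21+16+12+19 = 106
HQ→F3→T2→V1→B6→N1→HQ: 20+18+17+4+16+13 = 88
HQ→F3→T2→V1→N1→B6→HQ: 20+18+17+12+16+15 = 98
HQ→F3→T2→N1→B6→V1→HQ: 20+18+11+16+4+19 = 88
HQ→F3→T2→N1→V1→B6→HQ: 20+18+11+12+4+15 = 80
HQ→F3→V1→B6→T2→N1→HQ: 20+27+4+21+11+13 = 96
HQ→F3→V1→B6→N1→T2→HQ: 20+27+4+16+11+6 = 84
… (46 more)
HQ→B6→V1→N1→F3→T2→HQ: 15+4+12+15+18+6 = 70  ← best
The minimum is 70.
One optimal route: HQ → B6 → V1 → N1 → F3 → T2 → HQ (or its reverse).

Minimum total distance: 70 min.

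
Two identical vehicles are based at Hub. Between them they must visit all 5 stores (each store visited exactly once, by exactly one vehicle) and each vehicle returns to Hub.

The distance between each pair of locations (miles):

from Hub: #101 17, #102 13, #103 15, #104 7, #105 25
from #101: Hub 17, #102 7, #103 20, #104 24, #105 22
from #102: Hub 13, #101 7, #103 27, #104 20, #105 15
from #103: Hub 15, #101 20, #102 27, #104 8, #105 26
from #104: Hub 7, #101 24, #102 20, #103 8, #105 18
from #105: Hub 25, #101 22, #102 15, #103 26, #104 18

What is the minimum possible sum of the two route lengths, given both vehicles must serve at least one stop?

There are 2^4 − 1 = 15 ways to divide the 5 stops into two non-empty groups. For each, the best each vehicle can do is its own shortest tour through its group:
  {#101} + {#102, #103, #104, #105}: 34 + 69 = 103
  {#102} + {#101, #103, #104, #105}: 26 + 80 = 106
  {#101, #102} + {#103, #104, #105}: 37 + 66 = 103
  {#103} + {#101, #102, #104, #105}: 30 + 64 = 94
  {#101, #103} + {#102, #104, #105}: 52 + 53 = 105
  {#102, #103} + {#101, #104, #105}: 55 + 64 = 119
  … (15 splits in total)
Best: vehicle 1 Hub → #103 → Hub = 30; vehicle 2 Hub → #101 → #102 → #105 → #104 → Hub = 64; combined 94.

Minimum combined distance: 94 miles.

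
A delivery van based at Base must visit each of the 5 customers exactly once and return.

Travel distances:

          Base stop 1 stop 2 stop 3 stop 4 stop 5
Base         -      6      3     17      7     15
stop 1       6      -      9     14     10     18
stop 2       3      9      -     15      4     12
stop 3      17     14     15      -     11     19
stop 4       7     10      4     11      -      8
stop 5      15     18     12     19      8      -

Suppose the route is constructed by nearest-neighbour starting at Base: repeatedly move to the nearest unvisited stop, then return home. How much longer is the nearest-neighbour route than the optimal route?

From Base: stop 2=3, stop 1=6, stop 4=7, stop 5=15, stop 3=17 → choose stop 2 (3).
From stop 2: stop 4=4, stop 1=9, stop 5=12, stop 3=15 → choose stop 4 (4).
From stop 4: stop 5=8, stop 1=10, stop 3=11 → choose stop 5 (8).
From stop 5: stop 1=18, stop 3=19 → choose stop 1 (18).
From stop 1: stop 3=14 → choose stop 3 (14).
NN route Base → stop 2 → stop 4 → stop 5 → stop 1 → stop 3 → Base costs 64.
Optimal: Base → stop 1 → stop 3 → stop 4 → stop 5 → stop 2 → Base costs 54 (by enumerating all 60 distinct tours).
Excess = 64 − 54 = 10.

The nearest-neighbour route is 10 longer than optimal.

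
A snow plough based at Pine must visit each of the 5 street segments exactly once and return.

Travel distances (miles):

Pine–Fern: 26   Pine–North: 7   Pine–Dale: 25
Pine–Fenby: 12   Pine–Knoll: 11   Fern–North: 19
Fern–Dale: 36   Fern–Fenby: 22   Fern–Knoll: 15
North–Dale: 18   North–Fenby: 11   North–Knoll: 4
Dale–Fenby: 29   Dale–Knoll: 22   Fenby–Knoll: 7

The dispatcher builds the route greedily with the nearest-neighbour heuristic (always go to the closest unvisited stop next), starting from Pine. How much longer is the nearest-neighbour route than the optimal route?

Pine: North=7, Knoll=11, Fenby=12, Dale=25, Fern=26 ⇒ North
North: Knoll=4, Fenby=11, Dale=18, Fern=19 ⇒ Knoll
Knoll: Fenby=7, Fern=15, Dale=22 ⇒ Fenby
Fenby: Fern=22, Dale=29 ⇒ Fern
Fern: Dale=36 ⇒ Dale
NN route Pine → North → Knoll → Fenby → Fern → Dale → Pine costs 101.
Optimal: Pine → North → Dale → Fern → Knoll → Fenby → Pine costs 95 (by enumerating all 60 distinct tours).
Excess = 101 − 95 = 6.

Excess over optimum: 6 miles.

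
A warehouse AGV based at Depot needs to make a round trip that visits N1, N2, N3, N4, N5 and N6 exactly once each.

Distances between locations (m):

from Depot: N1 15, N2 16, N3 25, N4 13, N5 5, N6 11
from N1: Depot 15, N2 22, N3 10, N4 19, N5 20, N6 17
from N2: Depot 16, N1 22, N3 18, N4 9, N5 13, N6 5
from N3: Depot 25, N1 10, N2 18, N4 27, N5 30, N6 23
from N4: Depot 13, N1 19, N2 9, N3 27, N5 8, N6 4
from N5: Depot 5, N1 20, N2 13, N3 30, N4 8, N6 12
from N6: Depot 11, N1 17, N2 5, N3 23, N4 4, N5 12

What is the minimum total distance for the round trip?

Shortest round trip = 65 m.

Depot-N1-N2-N3-N4-N5-N6-Depot: 15+22+18+27+8+12+11 = 113
Depot-N1-N2-N3-N4-N6-N5-Depot: 15+22+18+27+4+12+5 = 103
Depot-N1-N2-N3-N5-N4-N6-Depot: 15+22+18+30+8+4+11 = 108
Depot-N1-N2-N3-N5-N6-N4-Depot: 15+22+18+30+12+4+13 = 114
Depot-N1-N2-N3-N6-N4-N5-Depot: 15+22+18+23+4+8+5 = 95
Depot-N1-N2-N3-N6-N5-N4-Depot: 15+22+18+23+12+8+13 = 111
Depot-N1-N2-N4-N3-N5-N6-Depot: 15+22+9+27+30+12+11 = 126
Depot-N1-N2-N4-N3-N6-N5-Depot: 15+22+9+27+23+12+5 = 113
… (352 more)
Depot-N1-N3-N2-N6-N4-N5-Depot: 15+10+18+5+4+8+5 = 65  ← best
The minimum is 65.
One optimal route: Depot → N1 → N3 → N2 → N6 → N4 → N5 → Depot (or its reverse).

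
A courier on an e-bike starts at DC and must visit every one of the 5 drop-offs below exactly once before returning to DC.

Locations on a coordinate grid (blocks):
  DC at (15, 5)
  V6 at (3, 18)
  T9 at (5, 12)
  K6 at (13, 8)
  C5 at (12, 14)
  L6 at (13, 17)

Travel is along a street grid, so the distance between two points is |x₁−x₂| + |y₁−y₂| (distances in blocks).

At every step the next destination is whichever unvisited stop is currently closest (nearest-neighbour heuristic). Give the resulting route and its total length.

Total distance 52 blocks via the nearest-neighbour route DC → K6 → C5 → L6 → V6 → T9 → DC.

DC → [K6:5 / C5:12 / L6:14 / T9:17 / V6:25] → K6 (5)
K6 → [C5:7 / L6:9 / T9:12 / V6:20] → C5 (7)
C5 → [L6:4 / T9:9 / V6:13] → L6 (4)
L6 → [V6:11 / T9:13] → V6 (11)
V6 → [T9:8] → T9 (8)
Return T9→DC: 17.
Total = 5 + 7 + 4 + 11 + 8 + 17 = 52.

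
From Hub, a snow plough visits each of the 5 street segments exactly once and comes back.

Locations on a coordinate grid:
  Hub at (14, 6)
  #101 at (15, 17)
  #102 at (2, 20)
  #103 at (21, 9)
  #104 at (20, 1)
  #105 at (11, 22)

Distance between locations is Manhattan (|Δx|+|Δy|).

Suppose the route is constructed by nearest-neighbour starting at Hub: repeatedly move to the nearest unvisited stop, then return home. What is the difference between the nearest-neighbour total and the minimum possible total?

The nearest-neighbour route is 6 longer than optimal.

Hub: #103=10, #104=11, #101=12, #105=19, #102=26 ⇒ #103
#103: #104=9, #101=14, #105=23, #102=30 ⇒ #104
#104: #101=21, #105=30, #102=37 ⇒ #101
#101: #105=9, #102=16 ⇒ #105
#105: #102=11 ⇒ #102
NN route Hub → #103 → #104 → #101 → #105 → #102 → Hub costs 86.
Optimal: Hub → #102 → #105 → #101 → #103 → #104 → Hub costs 80 (by enumerating all 60 distinct tours).
Excess = 86 − 80 = 6.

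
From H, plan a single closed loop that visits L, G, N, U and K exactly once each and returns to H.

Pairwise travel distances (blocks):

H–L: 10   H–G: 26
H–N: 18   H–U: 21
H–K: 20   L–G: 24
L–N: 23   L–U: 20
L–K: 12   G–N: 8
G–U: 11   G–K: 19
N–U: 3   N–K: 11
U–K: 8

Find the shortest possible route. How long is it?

Shortest round trip = 67 blocks.

H → L → G → N → U → K → H: 10+24+8+3+8+20 = 73
H → L → G → N → K → U → H: 10+24+8+11+8+21 = 82
H → L → G → U → N → K → H: 10+24+11+3+11+20 = 79
H → L → G → U → K → N → H: 10+24+11+8+11+18 = 82
H → L → G → K → N → U → H: 10+24+19+11+3+21 = 88
H → L → G → K → U → N → H: 10+24+19+8+3+18 = 82
H → L → N → G → U → K → H: 10+23+8+11+8+20 = 80
H → L → N → G → K → U → H: 10+23+8+19+8+21 = 89
H → L → N → U → G → K → H: 10+23+3+11+19+20 = 86
H → L → N → U → K → G → H: 10+23+3+8+19+26 = 89
H → L → N → K → G → U → H: 10+23+11+19+11+21 = 95
H → L → N → K → U → G → H: 10+23+11+8+11+26 = 89
H → L → U → G → N → K → H: 10+20+11+8+11+20 = 80
H → L → U → G → K → N → H: 10+20+11+19+11+18 = 89
… (46 more)
H → L → K → U → G → N → H: 10+12+8+11+8+18 = 67  ← best
The minimum is 67.
One optimal route: H → L → K → U → G → N → H (or its reverse).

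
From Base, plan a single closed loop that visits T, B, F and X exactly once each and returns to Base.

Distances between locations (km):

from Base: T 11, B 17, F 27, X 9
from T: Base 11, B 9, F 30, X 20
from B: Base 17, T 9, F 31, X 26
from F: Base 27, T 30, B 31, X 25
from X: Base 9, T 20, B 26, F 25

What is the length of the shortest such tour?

Base→T→B→F→X→Base: 11+9+31+25+9 = 85
Base→T→B→X→F→Base: 11+9+26+25+27 = 98
Base→T→F→B→X→Base: 11+30+31+26+9 = 107
Base→T→F→X→B→Base: 11+30+25+26+17 = 109
Base→T→X→B→F→Base: 11+20+26+31+27 = 115
Base→T→X→F→B→Base: 11+20+25+31+17 = 104
Base→B→T→F→X→Base: 17+9+30+25+9 = 90
Base→B→T→X→F→Base: 17+9+20+25+27 = 98
Base→B→F→T→X→Base: 17+31+30+20+9 = 107
Base→B→X→T→F→Base: 17+26+20+30+27 = 120
Base→F→T→B→X→Base: 27+30+9+26+9 = 101
Base→F→B→T→X→Base: 27+31+9+20+9 = 96
The minimum is 85.
One optimal route: Base → T → B → F → X → Base (or its reverse).

Shortest round trip = 85 km.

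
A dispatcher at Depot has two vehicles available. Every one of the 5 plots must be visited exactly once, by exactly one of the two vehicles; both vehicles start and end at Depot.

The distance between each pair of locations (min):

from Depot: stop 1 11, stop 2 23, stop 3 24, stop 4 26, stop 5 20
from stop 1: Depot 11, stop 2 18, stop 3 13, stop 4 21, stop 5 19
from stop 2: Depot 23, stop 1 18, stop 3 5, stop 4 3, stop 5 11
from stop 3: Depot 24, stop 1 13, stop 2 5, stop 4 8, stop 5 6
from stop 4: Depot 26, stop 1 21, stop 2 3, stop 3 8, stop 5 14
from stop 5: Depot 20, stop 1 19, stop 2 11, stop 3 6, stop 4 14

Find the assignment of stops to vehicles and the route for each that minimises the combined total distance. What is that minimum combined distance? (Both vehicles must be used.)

Try each way of splitting the stops between the two vehicles (each non-empty) and, for each split, find the best tour for each vehicle:
  {stop 1} + {stop 2, stop 3, stop 4, stop 5}: 22 + 60 = 82
  {stop 2} + {stop 1, stop 3, stop 4, stop 5}: 46 + 66 = 112
  {stop 1, stop 2} + {stop 3, stop 4, stop 5}: 52 + 60 = 112
  {stop 3} + {stop 1, stop 2, stop 4, stop 5}: 48 + 66 = 114
  {stop 1, stop 3} + {stop 2, stop 4, stop 5}: 48 + 60 = 108
  {stop 2, stop 3} + {stop 1, stop 4, stop 5}: 52 + 66 = 118
  … (15 splits in total)
Best: vehicle 1 Depot → stop 1 → Depot = 22; vehicle 2 Depot → stop 2 → stop 4 → stop 3 → stop 5 → Depot = 60; combined 82.

82 min — the smallest possible combined total.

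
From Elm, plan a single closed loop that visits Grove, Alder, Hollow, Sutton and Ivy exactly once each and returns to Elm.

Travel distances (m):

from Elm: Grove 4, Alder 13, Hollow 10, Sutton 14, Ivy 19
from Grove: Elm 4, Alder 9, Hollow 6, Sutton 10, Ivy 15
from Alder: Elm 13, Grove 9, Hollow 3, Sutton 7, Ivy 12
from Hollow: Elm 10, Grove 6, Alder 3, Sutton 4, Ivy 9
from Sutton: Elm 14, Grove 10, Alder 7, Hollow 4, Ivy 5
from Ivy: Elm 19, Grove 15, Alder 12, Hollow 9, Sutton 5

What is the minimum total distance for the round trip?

Shortest round trip = 44 m.

Elm-Grove-Alder-Hollow-Sutton-Ivy-Elm: 4+9+3+4+5+19 = 44
Elm-Grove-Alder-Hollow-Ivy-Sutton-Elm: 4+9+3+9+5+14 = 44
Elm-Grove-Alder-Sutton-Hollow-Ivy-Elm: 4+9+7+4+9+19 = 52
Elm-Grove-Alder-Sutton-Ivy-Hollow-Elm: 4+9+7+5+9+10 = 44
Elm-Grove-Alder-Ivy-Hollow-Sutton-Elm: 4+9+12+9+4+14 = 52
Elm-Grove-Alder-Ivy-Sutton-Hollow-Elm: 4+9+12+5+4+10 = 44
Elm-Grove-Hollow-Alder-Sutton-Ivy-Elm: 4+6+3+7+5+19 = 44
Elm-Grove-Hollow-Alder-Ivy-Sutton-Elm: 4+6+3+12+5+14 = 44
Elm-Grove-Hollow-Sutton-Alder-Ivy-Elm: 4+6+4+7+12+19 = 52
Elm-Grove-Hollow-Sutton-Ivy-Alder-Elm: 4+6+4+5+12+13 = 44
Elm-Grove-Hollow-Ivy-Alder-Sutton-Elm: 4+6+9+12+7+14 = 52
Elm-Grove-Hollow-Ivy-Sutton-Alder-Elm: 4+6+9+5+7+13 = 44
Elm-Grove-Sutton-Alder-Hollow-Ivy-Elm: 4+10+7+3+9+19 = 52
Elm-Grove-Sutton-Alder-Ivy-Hollow-Elm: 4+10+7+12+9+10 = 52
… (46 more)
The minimum is 44.
One optimal route: Elm → Grove → Alder → Hollow → Sutton → Ivy → Elm (or its reverse).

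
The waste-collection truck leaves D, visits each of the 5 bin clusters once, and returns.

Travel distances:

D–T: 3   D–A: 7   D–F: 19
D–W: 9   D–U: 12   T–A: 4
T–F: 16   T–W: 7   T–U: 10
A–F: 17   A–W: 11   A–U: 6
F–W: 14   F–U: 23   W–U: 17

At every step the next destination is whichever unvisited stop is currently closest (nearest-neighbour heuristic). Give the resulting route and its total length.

Total distance 63 via the nearest-neighbour route D → T → A → U → W → F → D.

D → [T:3 / A:7 / W:9 / U:12 / F:19] → T (3)
T → [A:4 / W:7 / U:10 / F:16] → A (4)
A → [U:6 / W:11 / F:17] → U (6)
U → [W:17 / F:23] → W (17)
W → [F:14] → F (14)
Return F→D: 19.
Total = 3 + 4 + 6 + 17 + 14 + 19 = 63.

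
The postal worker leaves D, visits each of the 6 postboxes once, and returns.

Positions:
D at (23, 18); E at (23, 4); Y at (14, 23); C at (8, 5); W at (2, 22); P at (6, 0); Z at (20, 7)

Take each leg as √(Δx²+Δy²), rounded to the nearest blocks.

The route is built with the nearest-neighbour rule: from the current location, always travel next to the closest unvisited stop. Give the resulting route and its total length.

At D the remaining stops are Y 10, Z 11, E 14, C 20, W 21, P 25; go to Y.
At Y the remaining stops are W 12, Z 17, C 19, E 21, P 24; go to W.
At W the remaining stops are C 18, P 22, Z 23, E 28; go to C.
At C the remaining stops are P 5, Z 12, E 15; go to P.
At P the remaining stops are Z 16, E 17; go to Z.
At Z the remaining stops are E 4; go to E.
Return E→D: 14.
Total = 10 + 12 + 18 + 5 + 16 + 4 + 14 = 79.

Total distance 79 blocks via the nearest-neighbour route D → Y → W → C → P → Z → E → D.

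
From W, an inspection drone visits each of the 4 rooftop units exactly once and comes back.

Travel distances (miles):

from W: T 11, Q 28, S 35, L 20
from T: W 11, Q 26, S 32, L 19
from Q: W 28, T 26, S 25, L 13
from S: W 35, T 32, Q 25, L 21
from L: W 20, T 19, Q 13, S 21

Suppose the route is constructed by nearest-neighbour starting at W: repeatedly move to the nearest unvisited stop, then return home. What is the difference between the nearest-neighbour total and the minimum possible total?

2 miles longer than the optimal tour.

W: T=11, L=20, Q=28, S=35 ⇒ T
T: L=19, Q=26, S=32 ⇒ L
L: Q=13, S=21 ⇒ Q
Q: S=25 ⇒ S
NN route W → T → L → Q → S → W costs 103.
Optimal: W → T → S → Q → L → W costs 101 (by enumerating all 12 distinct tours).
Excess = 103 − 101 = 2.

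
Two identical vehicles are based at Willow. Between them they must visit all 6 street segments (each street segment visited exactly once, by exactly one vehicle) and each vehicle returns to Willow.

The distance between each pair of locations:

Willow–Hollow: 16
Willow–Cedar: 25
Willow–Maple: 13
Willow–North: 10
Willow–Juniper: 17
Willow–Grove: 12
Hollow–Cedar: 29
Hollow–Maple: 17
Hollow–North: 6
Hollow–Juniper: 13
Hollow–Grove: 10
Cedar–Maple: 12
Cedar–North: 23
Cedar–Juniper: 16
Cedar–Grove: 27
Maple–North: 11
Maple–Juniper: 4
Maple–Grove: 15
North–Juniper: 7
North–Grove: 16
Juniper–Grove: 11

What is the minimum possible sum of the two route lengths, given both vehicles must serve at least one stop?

Check every non-empty split of the stops between the two vehicles; for each half take its own optimal tour:
  {Hollow} + {Cedar, Maple, North, Juniper, Grove}: 32 + 72 = 104
  {Cedar} + {Hollow, Maple, North, Juniper, Grove}: 50 + 52 = 102
  {Hollow, Cedar} + {Maple, North, Juniper, Grove}: 70 + 48 = 118
  {Maple} + {Hollow, Cedar, North, Juniper, Grove}: 26 + 76 = 102
  {Hollow, Maple} + {Cedar, North, Juniper, Grove}: 46 + 72 = 118
  {Cedar, Maple} + {Hollow, North, Juniper, Grove}: 50 + 52 = 102
  … (31 splits in total)
  {Hollow, Cedar, Maple, North, Juniper} + {Grove}: 70 + 24 = 94  ← best
Best: vehicle 1 Willow → Hollow → North → Juniper → Cedar → Maple → Willow = 70; vehicle 2 Willow → Grove → Willow = 24; combined 94.

Minimum combined distance: 94.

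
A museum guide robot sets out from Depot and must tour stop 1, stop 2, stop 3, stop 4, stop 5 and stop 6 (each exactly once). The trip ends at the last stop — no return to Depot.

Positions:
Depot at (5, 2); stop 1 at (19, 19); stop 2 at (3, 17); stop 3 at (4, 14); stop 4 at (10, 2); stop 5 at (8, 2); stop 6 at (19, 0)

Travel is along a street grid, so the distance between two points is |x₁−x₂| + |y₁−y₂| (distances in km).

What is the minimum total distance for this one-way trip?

Minimum one-way distance = 57 km.

There are 6! = 720 possible orderings.
Depot - stop 1 - stop 2 - stop 3 - stop 4 - stop 5 - stop 6: 31+18+4+18+2+13 = 86
Depot - stop 1 - stop 2 - stop 3 - stop 4 - stop 6 - stop 5: 31+18+4+18+11+13 = 95
Depot - stop 1 - stop 2 - stop 3 - stop 5 - stop 4 - stop 6: 31+18+4+16+2+11 = 82
Depot - stop 1 - stop 2 - stop 3 - stop 5 - stop 6 - stop 4: 31+18+4+16+13+11 = 93
Depot - stop 1 - stop 2 - stop 3 - stop 6 - stop 4 - stop 5: 31+18+4+29+11+2 = 95
Depot - stop 1 - stop 2 - stop 3 - stop 6 - stop 5 - stop 4: 31+18+4+29+13+2 = 97
Depot - stop 1 - stop 2 - stop 4 - stop 3 - stop 5 - stop 6: 31+18+22+18+16+13 = 118
Depot - stop 1 - stop 2 - stop 4 - stop 3 - stop 6 - stop 5: 31+18+22+18+29+13 = 131
… (712 more)
Depot - stop 5 - stop 4 - stop 6 - stop 1 - stop 2 - stop 3: 3+2+11+19+18+4 = 57  ← best
The minimum is 57.
One shortest path: Depot → stop 5 → stop 4 → stop 6 → stop 1 → stop 2 → stop 3.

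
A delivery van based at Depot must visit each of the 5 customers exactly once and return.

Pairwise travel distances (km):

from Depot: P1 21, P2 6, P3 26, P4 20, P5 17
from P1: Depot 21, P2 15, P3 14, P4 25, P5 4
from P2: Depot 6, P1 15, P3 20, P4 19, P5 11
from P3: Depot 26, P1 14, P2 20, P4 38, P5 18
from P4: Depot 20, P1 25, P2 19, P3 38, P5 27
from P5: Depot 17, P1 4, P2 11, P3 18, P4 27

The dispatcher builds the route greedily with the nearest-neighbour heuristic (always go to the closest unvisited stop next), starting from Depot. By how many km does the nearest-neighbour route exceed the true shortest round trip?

From Depot: P2=6, P5=17, P4=20, P1=21, P3=26 → choose P2 (6).
From P2: P5=11, P1=15, P4=19, P3=20 → choose P5 (11).
From P5: P1=4, P3=18, P4=27 → choose P1 (4).
From P1: P3=14, P4=25 → choose P3 (14).
From P3: P4=38 → choose P4 (38).
NN route Depot → P2 → P5 → P1 → P3 → P4 → Depot costs 93.
Optimal: Depot → P2 → P3 → P1 → P5 → P4 → Depot costs 91 (by enumerating all 60 distinct tours).
Excess = 93 − 91 = 2.

The nearest-neighbour route is 2 km longer than optimal.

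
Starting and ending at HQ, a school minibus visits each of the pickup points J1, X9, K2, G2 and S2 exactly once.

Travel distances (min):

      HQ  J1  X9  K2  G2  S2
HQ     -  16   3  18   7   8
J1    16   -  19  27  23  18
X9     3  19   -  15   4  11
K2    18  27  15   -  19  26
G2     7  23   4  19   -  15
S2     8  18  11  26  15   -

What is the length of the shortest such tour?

HQ→J1→X9→K2→G2→S2→HQ: 16+19+15+19+15+8 = 92
HQ→J1→X9→K2→S2→G2→HQ: 16+19+15+26+15+7 = 98
HQ→J1→X9→G2→K2→S2→HQ: 16+19+4+19+26+8 = 92
HQ→J1→X9→G2→S2→K2→HQ: 16+19+4+15+26+18 = 98
HQ→J1→X9→S2→K2→G2→HQ: 16+19+11+26+19+7 = 98
HQ→J1→X9→S2→G2→K2→HQ: 16+19+11+15+19+18 = 98
HQ→J1→K2→X9→G2→S2→HQ: 16+27+15+4+15+8 = 85
HQ→J1→K2→X9→S2→G2→HQ: 16+27+15+11+15+7 = 91
HQ→J1→K2→G2→X9→S2→HQ: 16+27+19+4+11+8 = 85
HQ→J1→K2→G2→S2→X9→HQ: 16+27+19+15+11+3 = 91
HQ→J1→K2→S2→X9→G2→HQ: 16+27+26+11+4+7 = 91
HQ→J1→K2→S2→G2→X9→HQ: 16+27+26+15+4+3 = 91
HQ→J1→G2→X9→K2→S2→HQ: 16+23+4+15+26+8 = 92
HQ→J1→G2→X9→S2→K2→HQ: 16+23+4+11+26+18 = 98
… (46 more)
HQ→X9→G2→K2→J1→S2→HQ: 3+4+19+27+18+8 = 79  ← best
The minimum is 79.
One optimal route: HQ → X9 → G2 → K2 → J1 → S2 → HQ (or its reverse).

79 min — the shortest possible round trip.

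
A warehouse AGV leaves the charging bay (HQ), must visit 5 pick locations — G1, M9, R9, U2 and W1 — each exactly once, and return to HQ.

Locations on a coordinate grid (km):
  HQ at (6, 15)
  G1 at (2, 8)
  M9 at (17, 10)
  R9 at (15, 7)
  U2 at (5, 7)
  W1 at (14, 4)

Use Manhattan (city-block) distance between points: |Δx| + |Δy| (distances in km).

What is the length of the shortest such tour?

52 km — the shortest possible round trip.

With 5 stops there are 5!/2 = 60 distinct round trips (a route and its reverse cost the same).
HQ→G1→M9→R9→U2→W1→HQ: 11+17+5+10+12+19 = 74
HQ→G1→M9→R9→W1→U2→HQ: 11+17+5+4+12+9 = 58
HQ→G1→M9→U2→R9→W1→HQ: 11+17+15+10+4+19 = 76
HQ→G1→M9→U2→W1→R9→HQ: 11+17+15+12+4+17 = 76
HQ→G1→M9→W1→R9→U2→HQ: 11+17+9+4+10+9 = 60
HQ→G1→M9→W1→U2→R9→HQ: 11+17+9+12+10+17 = 76
HQ→G1→R9→M9→U2→W1→HQ: 11+14+5+15+12+19 = 76
HQ→G1→R9→M9→W1→U2→HQ: 11+14+5+9+12+9 = 60
HQ→G1→R9→U2→M9→W1→HQ: 11+14+10+15+9+19 = 78
HQ→G1→R9→U2→W1→M9→HQ: 11+14+10+12+9+16 = 72
HQ→G1→R9→W1→M9→U2→HQ: 11+14+4+9+15+9 = 62
HQ→G1→R9→W1→U2→M9→HQ: 11+14+4+12+15+16 = 72
HQ→G1→U2→M9→R9→W1→HQ: 11+4+15+5+4+19 = 58
HQ→G1→U2→M9→W1→R9→HQ: 11+4+15+9+4+17 = 60
… (46 more)
HQ→G1→U2→W1→R9→M9→HQ: 11+4+12+4+5+16 = 52  ← best
The minimum is 52.
One optimal route: HQ → G1 → U2 → W1 → R9 → M9 → HQ (or its reverse).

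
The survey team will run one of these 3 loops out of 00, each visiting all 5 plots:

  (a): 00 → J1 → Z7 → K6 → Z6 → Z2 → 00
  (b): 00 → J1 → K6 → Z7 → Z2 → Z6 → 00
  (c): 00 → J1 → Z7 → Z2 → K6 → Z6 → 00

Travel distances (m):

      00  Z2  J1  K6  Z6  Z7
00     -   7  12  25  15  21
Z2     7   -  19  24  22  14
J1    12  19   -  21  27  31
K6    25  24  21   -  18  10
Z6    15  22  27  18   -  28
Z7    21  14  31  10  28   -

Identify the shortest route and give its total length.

94 m — (b) is the shortest.

(a): 12 + 31 + 10 + 18 + 22 + 7 = 100
(b): 12 + 21 + 10 + 14 + 22 + 15 = 94
(c): 12 + 31 + 14 + 24 + 18 + 15 = 114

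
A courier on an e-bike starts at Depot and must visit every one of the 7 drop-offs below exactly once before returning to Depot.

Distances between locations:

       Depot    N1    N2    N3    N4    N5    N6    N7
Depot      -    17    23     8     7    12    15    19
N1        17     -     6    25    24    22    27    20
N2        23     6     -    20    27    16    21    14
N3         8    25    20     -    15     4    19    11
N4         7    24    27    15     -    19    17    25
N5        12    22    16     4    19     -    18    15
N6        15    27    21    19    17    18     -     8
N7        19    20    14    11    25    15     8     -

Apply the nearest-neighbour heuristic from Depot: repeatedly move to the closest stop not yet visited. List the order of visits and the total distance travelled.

Depot → [N4:7 / N3:8 / N5:12 / N6:15 / N1:17 / N7:19 / N2:23] → N4 (7)
N4 → [N3:15 / N6:17 / N5:19 / N1:24 / N7:25 / N2:27] → N3 (15)
N3 → [N5:4 / N7:11 / N6:19 / N2:20 / N1:25] → N5 (4)
N5 → [N7:15 / N2:16 / N6:18 / N1:22] → N7 (15)
N7 → [N6:8 / N2:14 / N1:20] → N6 (8)
N6 → [N2:21 / N1:27] → N2 (21)
N2 → [N1:6] → N1 (6)
Return N1→Depot: 17.
Total = 7 + 15 + 4 + 15 + 8 + 21 + 6 + 17 = 93.

Nearest-neighbour total = 93; route Depot → N4 → N3 → N5 → N7 → N6 → N2 → N1 → Depot.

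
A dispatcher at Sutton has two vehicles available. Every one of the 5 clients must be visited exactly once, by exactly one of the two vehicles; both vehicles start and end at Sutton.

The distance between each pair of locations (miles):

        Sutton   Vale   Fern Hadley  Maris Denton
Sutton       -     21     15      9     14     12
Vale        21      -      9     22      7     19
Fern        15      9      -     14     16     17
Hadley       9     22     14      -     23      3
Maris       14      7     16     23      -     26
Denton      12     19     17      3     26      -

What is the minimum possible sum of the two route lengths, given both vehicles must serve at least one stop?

There are 2^4 − 1 = 15 ways to divide the 5 stops into two non-empty groups. For each, the best each vehicle can do is its own shortest tour through its group:
  {Vale} + {Fern, Hadley, Maris, Denton}: 42 + 59 = 101
  {Fern} + {Vale, Hadley, Maris, Denton}: 30 + 52 = 82
  {Vale, Fern} + {Hadley, Maris, Denton}: 45 + 52 = 97
  {Hadley} + {Vale, Fern, Maris, Denton}: 18 + 59 = 77
  {Vale, Hadley} + {Fern, Maris, Denton}: 52 + 59 = 111
  {Fern, Hadley} + {Vale, Maris, Denton}: 38 + 52 = 90
  … (15 splits in total)
  {Vale, Fern, Maris} + {Hadley, Denton}: 45 + 24 = 69  ← best
Best: vehicle 1 Sutton → Fern → Vale → Maris → Sutton = 45; vehicle 2 Sutton → Hadley → Denton → Sutton = 24; combined 69.

Minimum combined distance: 69 miles.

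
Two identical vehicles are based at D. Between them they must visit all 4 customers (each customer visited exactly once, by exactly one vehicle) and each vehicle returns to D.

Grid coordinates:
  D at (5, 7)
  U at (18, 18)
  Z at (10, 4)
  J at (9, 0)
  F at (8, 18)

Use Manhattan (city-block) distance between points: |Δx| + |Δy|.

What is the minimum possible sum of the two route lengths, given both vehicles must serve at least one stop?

Check every non-empty split of the stops between the two vehicles; for each half take its own optimal tour:
  {U} + {Z, J, F}: 48 + 46 = 94
  {Z} + {U, J, F}: 16 + 62 = 78
  {U, Z} + {J, F}: 54 + 44 = 98
  {J} + {U, Z, F}: 22 + 54 = 76
  {U, J} + {Z, F}: 62 + 38 = 100
  {Z, J} + {U, F}: 24 + 48 = 72
  … (7 splits in total)
Best: vehicle 1 D → Z → J → D = 24; vehicle 2 D → U → F → D = 48; combined 72.

Minimum combined distance: 72.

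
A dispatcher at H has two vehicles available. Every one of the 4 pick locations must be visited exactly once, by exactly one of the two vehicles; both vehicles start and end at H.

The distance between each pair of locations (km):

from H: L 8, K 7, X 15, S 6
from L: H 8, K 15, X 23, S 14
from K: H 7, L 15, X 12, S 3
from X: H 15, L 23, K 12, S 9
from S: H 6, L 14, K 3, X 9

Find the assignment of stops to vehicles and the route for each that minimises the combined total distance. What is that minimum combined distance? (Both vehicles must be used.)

50 km — the smallest possible combined total.

There are 2^3 − 1 = 7 ways to divide the 4 stops into two non-empty groups. For each, the best each vehicle can do is its own shortest tour through its group:
  {L} + {K, X, S}: 16 + 34 = 50
  {K} + {L, X, S}: 14 + 46 = 60
  {L, K} + {X, S}: 30 + 30 = 60
  {X} + {L, K, S}: 30 + 32 = 62
  {L, X} + {K, S}: 46 + 16 = 62
  {K, X} + {L, S}: 34 + 28 = 62
  … (7 splits in total)
Best: vehicle 1 H → L → H = 16; vehicle 2 H → K → X → S → H = 34; combined 50.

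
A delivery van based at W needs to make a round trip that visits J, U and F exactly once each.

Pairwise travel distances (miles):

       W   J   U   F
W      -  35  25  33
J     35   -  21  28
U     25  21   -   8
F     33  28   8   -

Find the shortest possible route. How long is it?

96 miles — the shortest possible round trip.

With 3 stops there are 3!/2 = 3 distinct round trips (a route and its reverse cost the same).
W-J-U-F-W: 35+21+8+33 = 97
W-J-F-U-W: 35+28+8+25 = 96
W-U-J-F-W: 25+21+28+33 = 107
The minimum is 96.
One optimal route: W → J → F → U → W (or its reverse).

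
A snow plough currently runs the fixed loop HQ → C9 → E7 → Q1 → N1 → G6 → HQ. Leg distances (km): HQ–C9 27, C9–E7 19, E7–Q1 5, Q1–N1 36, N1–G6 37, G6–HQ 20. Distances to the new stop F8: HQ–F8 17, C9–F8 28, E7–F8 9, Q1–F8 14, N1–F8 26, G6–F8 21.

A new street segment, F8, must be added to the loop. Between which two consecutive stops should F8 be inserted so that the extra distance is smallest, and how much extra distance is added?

Minimum extra distance: 4 km, inserting F8 between Q1 and N1.

Insertion cost between consecutive stops i–j is d(i,F8) + d(F8,j) − d(i,j):
  between HQ and C9: 17 + 28 − 27 = 18
  between C9 and E7: 28 + 9 − 19 = 18
  between E7 and Q1: 9 + 14 − 5 = 18
  between Q1 and N1: 14 + 26 − 36 = 4
  between N1 and G6: 26 + 21 − 37 = 10
  between G6 and HQ: 21 + 17 − 20 = 18
Cheapest insertion is between Q1 and N1, adding 4.
New total = 144 + 4 = 148.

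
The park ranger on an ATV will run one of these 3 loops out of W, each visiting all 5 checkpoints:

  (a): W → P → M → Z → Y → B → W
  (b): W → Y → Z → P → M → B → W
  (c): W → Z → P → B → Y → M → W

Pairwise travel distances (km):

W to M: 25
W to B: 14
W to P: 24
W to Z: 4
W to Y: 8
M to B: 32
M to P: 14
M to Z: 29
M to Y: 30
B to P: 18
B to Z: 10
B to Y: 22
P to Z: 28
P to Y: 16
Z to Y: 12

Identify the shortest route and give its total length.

Shortest is (b), total 108 km.

(a): 24 + 14 + 29 + 12 + 22 + 14 = 115
(b): 8 + 12 + 28 + 14 + 32 + 14 = 108
(c): 4 + 28 + 18 + 22 + 30 + 25 = 127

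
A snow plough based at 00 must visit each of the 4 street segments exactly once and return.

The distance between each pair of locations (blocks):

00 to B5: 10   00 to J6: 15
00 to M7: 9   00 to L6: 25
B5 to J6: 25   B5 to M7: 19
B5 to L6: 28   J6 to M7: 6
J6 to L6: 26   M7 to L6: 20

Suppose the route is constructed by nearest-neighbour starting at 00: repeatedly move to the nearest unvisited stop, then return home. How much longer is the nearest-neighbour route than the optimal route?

From 00: M7=9, B5=10, J6=15, L6=25 → choose M7 (9).
From M7: J6=6, B5=19, L6=20 → choose J6 (6).
From J6: B5=25, L6=26 → choose B5 (25).
From B5: L6=28 → choose L6 (28).
NN route 00 → M7 → J6 → B5 → L6 → 00 costs 93.
Optimal: 00 → B5 → L6 → J6 → M7 → 00 costs 79 (by enumerating all 12 distinct tours).
Excess = 93 − 79 = 14.

The nearest-neighbour route is 14 blocks longer than optimal.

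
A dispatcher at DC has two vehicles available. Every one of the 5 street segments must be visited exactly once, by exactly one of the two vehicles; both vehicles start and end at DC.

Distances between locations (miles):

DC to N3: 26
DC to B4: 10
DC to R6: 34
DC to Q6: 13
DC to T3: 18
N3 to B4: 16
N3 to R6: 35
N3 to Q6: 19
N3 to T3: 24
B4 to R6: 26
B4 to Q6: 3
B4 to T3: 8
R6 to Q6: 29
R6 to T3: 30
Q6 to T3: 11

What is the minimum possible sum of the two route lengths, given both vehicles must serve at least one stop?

Try each way of splitting the stops between the two vehicles (each non-empty) and, for each split, find the best tour for each vehicle:
  {N3} + {B4, R6, Q6, T3}: 52 + 88 = 140
  {B4} + {N3, R6, Q6, T3}: 20 + 115 = 135
  {N3, B4} + {R6, Q6, T3}: 52 + 88 = 140
  {R6} + {N3, B4, Q6, T3}: 68 + 74 = 142
  {N3, R6} + {B4, Q6, T3}: 95 + 42 = 137
  {B4, R6} + {N3, Q6, T3}: 70 + 74 = 144
  … (15 splits in total)
Best: vehicle 1 DC → B4 → DC = 20; vehicle 2 DC → N3 → R6 → T3 → Q6 → DC = 115; combined 135.

Minimum combined distance: 135 miles.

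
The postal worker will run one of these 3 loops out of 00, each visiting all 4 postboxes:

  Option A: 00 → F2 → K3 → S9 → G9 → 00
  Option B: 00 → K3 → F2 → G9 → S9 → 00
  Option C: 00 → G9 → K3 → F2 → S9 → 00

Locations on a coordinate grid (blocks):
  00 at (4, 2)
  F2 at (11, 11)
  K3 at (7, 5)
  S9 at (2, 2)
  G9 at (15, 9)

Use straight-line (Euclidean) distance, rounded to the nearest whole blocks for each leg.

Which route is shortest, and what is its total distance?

Option A: 11 + 7 + 6 + 15 + 13 = 52
Option B: 4 + 7 + 4 + 15 + 2 = 32
Option C: 13 + 9 + 7 + 13 + 2 = 44

Shortest is Option B, total 32 blocks.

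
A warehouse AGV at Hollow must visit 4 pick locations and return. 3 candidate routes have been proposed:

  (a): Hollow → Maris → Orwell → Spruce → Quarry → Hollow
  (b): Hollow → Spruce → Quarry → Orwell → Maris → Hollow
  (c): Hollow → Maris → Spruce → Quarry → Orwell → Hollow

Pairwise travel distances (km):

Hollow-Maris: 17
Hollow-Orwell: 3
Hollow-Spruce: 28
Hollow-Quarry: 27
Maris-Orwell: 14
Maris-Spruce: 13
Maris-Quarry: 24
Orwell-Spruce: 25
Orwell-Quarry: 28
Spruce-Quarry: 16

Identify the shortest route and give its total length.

(a): 17 + 14 + 25 + 16 + 27 = 99
(b): 28 + 16 + 28 + 14 + 17 = 103
(c): 17 + 13 + 16 + 28 + 3 = 77

Shortest is (c), total 77 km.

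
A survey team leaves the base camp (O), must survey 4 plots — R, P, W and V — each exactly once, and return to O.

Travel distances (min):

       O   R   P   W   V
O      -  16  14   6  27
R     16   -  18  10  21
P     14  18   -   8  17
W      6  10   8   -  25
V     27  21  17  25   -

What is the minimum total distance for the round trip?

Shortest round trip = 68 min.

With 4 stops there are 4!/2 = 12 distinct round trips (a route and its reverse cost the same).
O→R→P→W→V→O: 16+18+8+25+27 = 94
O→R→P→V→W→O: 16+18+17+25+6 = 82
O→R→W→P→V→O: 16+10+8+17+27 = 78
O→R→W→V→P→O: 16+10+25+17+14 = 82
O→R→V→P→W→O: 16+21+17+8+6 = 68
O→R→V→W→P→O: 16+21+25+8+14 = 84
O→P→R→W→V→O: 14+18+10+25+27 = 94
O→P→R→V→W→O: 14+18+21+25+6 = 84
O→P→W→R→V→O: 14+8+10+21+27 = 80
O→P→V→R→W→O: 14+17+21+10+6 = 68
O→W→R→P→V→O: 6+10+18+17+27 = 78
O→W→P→R→V→O: 6+8+18+21+27 = 80
The minimum is 68.
One optimal route: O → R → V → P → W → O (or its reverse).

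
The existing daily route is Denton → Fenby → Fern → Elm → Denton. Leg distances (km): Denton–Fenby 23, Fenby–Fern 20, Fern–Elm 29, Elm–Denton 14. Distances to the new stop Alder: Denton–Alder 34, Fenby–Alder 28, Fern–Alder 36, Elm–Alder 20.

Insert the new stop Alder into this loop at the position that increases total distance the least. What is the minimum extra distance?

Minimum extra distance: 27 km, inserting Alder between Fern and Elm.

Insertion cost between consecutive stops i–j is d(i,Alder) + d(Alder,j) − d(i,j):
  between Denton and Fenby: 34 + 28 − 23 = 39
  between Fenby and Fern: 28 + 36 − 20 = 44
  between Fern and Elm: 36 + 20 − 29 = 27
  between Elm and Denton: 20 + 34 − 14 = 40
Cheapest insertion is between Fern and Elm, adding 27.
New total = 86 + 27 = 113.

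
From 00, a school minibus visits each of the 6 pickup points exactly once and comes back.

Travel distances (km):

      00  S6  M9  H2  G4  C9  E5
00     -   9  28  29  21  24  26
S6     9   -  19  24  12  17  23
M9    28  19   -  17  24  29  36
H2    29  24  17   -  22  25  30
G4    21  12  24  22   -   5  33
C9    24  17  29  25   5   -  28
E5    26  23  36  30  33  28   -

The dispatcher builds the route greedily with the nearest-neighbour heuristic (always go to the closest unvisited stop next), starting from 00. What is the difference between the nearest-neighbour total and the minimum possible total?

Excess over optimum: 4 km.

00: S6=9, G4=21, C9=24, E5=26, M9=28, H2=29 ⇒ S6
S6: G4=12, C9=17, M9=19, E5=23, H2=24 ⇒ G4
G4: C9=5, H2=22, M9=24, E5=33 ⇒ C9
C9: H2=25, E5=28, M9=29 ⇒ H2
H2: M9=17, E5=30 ⇒ M9
M9: E5=36 ⇒ E5
NN route 00 → S6 → G4 → C9 → H2 → M9 → E5 → 00 costs 130.
Optimal: 00 → S6 → M9 → H2 → G4 → C9 → E5 → 00 costs 126 (by enumerating all 360 distinct tours).
Excess = 130 − 126 = 4.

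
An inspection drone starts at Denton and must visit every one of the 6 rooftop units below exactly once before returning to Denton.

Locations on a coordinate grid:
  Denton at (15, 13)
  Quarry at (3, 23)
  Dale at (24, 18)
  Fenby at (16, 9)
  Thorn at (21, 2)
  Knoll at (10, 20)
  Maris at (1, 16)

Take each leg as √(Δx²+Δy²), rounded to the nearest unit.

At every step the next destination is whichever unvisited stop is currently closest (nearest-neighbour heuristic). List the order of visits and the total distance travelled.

Total distance 72 via the nearest-neighbour route Denton → Fenby → Thorn → Dale → Knoll → Quarry → Maris → Denton.

From Denton: distances to unvisited — Fenby=4, Knoll=9, Dale=10, Thorn=13, Maris=14, Quarry=16. Nearest is Fenby (4).
From Fenby: distances to unvisited — Thorn=9, Dale=12, Knoll=13, Maris=17, Quarry=19. Nearest is Thorn (9).
From Thorn: distances to unvisited — Dale=16, Knoll=21, Maris=24, Quarry=28. Nearest is Dale (16).
From Dale: distances to unvisited — Knoll=14, Quarry=22, Maris=23. Nearest is Knoll (14).
From Knoll: distances to unvisited — Quarry=8, Maris=10. Nearest is Quarry (8).
From Quarry: distances to unvisited — Maris=7. Nearest is Maris (7).
Return Maris→Denton: 14.
Total = 4 + 9 + 16 + 14 + 8 + 7 + 14 = 72.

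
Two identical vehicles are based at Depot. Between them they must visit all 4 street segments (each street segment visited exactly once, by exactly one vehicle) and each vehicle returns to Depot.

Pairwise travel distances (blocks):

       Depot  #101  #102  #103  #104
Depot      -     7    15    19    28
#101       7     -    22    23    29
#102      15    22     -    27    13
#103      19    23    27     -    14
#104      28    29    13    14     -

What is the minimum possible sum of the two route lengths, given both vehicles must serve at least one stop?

Check every non-empty split of the stops between the two vehicles; for each half take its own optimal tour:
  {#101} + {#102, #103, #104}: 14 + 61 = 75
  {#102} + {#101, #103, #104}: 30 + 69 = 99
  {#101, #102} + {#103, #104}: 44 + 61 = 105
  {#103} + {#101, #102, #104}: 38 + 64 = 102
  {#101, #103} + {#102, #104}: 49 + 56 = 105
  {#102, #103} + {#101, #104}: 61 + 64 = 125
  … (7 splits in total)
Best: vehicle 1 Depot → #101 → Depot = 14; vehicle 2 Depot → #102 → #104 → #103 → Depot = 61; combined 75.

Minimum combined distance: 75 blocks.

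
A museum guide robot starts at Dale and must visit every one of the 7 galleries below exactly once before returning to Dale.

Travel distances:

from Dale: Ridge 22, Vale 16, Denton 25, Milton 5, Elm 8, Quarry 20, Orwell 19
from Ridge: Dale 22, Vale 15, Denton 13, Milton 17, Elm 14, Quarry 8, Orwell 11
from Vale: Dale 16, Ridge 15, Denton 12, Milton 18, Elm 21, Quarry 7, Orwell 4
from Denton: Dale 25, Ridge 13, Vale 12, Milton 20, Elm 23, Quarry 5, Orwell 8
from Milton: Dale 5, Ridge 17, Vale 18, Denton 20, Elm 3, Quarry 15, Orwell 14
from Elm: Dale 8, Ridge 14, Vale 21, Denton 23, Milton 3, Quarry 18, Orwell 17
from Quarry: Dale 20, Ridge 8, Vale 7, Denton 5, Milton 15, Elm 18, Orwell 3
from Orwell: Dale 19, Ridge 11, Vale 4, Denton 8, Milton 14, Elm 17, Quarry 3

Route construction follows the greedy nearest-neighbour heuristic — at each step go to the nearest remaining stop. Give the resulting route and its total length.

Total distance 74 via the nearest-neighbour route Dale → Milton → Elm → Ridge → Quarry → Orwell → Vale → Denton → Dale.

From Dale: distances to unvisited — Milton=5, Elm=8, Vale=16, Orwell=19, Quarry=20, Ridge=22, Denton=25. Nearest is Milton (5).
From Milton: distances to unvisited — Elm=3, Orwell=14, Quarry=15, Ridge=17, Vale=18, Denton=20. Nearest is Elm (3).
From Elm: distances to unvisited — Ridge=14, Orwell=17, Quarry=18, Vale=21, Denton=23. Nearest is Ridge (14).
From Ridge: distances to unvisited — Quarry=8, Orwell=11, Denton=13, Vale=15. Nearest is Quarry (8).
From Quarry: distances to unvisited — Orwell=3, Denton=5, Vale=7. Nearest is Orwell (3).
From Orwell: distances to unvisited — Vale=4, Denton=8. Nearest is Vale (4).
From Vale: distances to unvisited — Denton=12. Nearest is Denton (12).
Return Denton→Dale: 25.
Total = 5 + 3 + 14 + 8 + 3 + 4 + 12 + 25 = 74.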